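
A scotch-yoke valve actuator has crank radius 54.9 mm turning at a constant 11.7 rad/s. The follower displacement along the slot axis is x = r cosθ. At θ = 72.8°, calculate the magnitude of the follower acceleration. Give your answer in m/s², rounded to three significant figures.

ω = 11.7 rad/s
x = r cosθ ⇒ ẍ = −rω² cosθ (ω constant).
|a| = rω²|cosθ| = 0.0549·(11.7)²·|cos 72.8°| = 2.2223 m/s².

2.22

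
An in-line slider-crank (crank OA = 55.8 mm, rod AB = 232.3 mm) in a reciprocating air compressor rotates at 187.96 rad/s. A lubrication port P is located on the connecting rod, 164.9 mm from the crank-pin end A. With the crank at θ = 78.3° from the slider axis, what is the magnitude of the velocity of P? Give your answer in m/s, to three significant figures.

10.7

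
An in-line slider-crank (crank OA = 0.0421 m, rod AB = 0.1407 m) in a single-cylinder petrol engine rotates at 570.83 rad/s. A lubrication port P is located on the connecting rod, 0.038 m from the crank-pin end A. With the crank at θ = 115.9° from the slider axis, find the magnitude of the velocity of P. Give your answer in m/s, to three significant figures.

ω = 570.8 rad/s.  Crank-pin speed |V_A| = rω = 24.032 m/s, perpendicular to OA.
Rod angle: sinφ = −(r/L) sinθ ⇒ φ = -15.615°; ω_rod = −rω cosθ/√(L²−r²sin²θ) = +77.466 rad/s.
V_P = V_A + ω_rod × AP, with AP = 0.038 m along the rod.
Components: V_Px = −rω sinθ − a·ω_rod·sinφ = -20.826 m/s;  V_Py = rω cosθ + a·ω_rod·cosφ = -7.6621 m/s.
|V_P| = √(V_Px² + V_Py²) = 22.191 m/s.

22.2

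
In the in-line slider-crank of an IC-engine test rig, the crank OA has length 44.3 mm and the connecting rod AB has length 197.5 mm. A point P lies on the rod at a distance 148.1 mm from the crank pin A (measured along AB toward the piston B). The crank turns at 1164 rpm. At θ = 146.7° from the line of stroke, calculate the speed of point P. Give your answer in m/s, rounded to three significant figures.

2.78

ω = 121.9 rad/s.  Crank-pin speed |V_A| = rω = 5.3999 m/s, perpendicular to OA.
Rod angle: sinφ = −(r/L) sinθ ⇒ φ = -7.074°; ω_rod = −rω cosθ/√(L²−r²sin²θ) = +23.027 rad/s.
V_P = V_A + ω_rod × AP, with AP = 0.1481 m along the rod.
Components: V_Px = −rω sinθ − a·ω_rod·sinφ = -2.5447 m/s;  V_Py = rω cosθ + a·ω_rod·cosφ = -1.1289 m/s.
|V_P| = √(V_Px² + V_Py²) = 2.7839 m/s.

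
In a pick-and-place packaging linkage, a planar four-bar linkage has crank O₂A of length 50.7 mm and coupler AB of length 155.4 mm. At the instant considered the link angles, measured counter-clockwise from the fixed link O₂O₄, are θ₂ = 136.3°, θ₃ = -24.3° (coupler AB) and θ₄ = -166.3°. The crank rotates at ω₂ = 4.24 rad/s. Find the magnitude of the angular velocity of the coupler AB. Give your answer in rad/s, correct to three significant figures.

ω₂ = 4.24 rad/s
Differentiating the loop-closure r₂e^{iθ₂}+r₃e^{iθ₃}=r₁+r₄e^{iθ₄} gives r₂ω₂e^{iθ₂}+r₃ω₃e^{iθ₃}=r₄ω₄e^{iθ₄}.
Eliminating the other unknown: ω₃ = r₂ω₂ sin(θ₄−θ₂) / [r₃ sin(θ₃−θ₄)].
Numerator sine = +0.84245; denominator sine = +0.61566.
Result = 0.0507·4.24·(+0.84245) / (0.1554·(+0.61566)) = +1.8929 rad/s; magnitude 1.8929 rad/s.

1.89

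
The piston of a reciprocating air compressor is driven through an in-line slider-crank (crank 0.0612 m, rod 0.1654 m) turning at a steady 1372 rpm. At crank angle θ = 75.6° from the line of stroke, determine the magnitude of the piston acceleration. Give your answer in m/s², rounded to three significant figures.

120

ω = 2π·1372/60 = 143.7 rad/s
x(θ) = r cosθ + √(L² − r² sin²θ); with ω constant, a = ω²·d²x/dθ².
d²x/dθ² = −r cosθ − r²(cos2θ)/√u − r⁴ sin²2θ/(4u^{3/2}),  u = L² − r² sin²θ = 0.0238434 m².
Substituting r = 0.0612 m, L = 0.1654 m, θ = 75.6°: d²x/dθ² = +0.0058148 m.
a = ω²·d²x/dθ² = (143.7)²·(+0.0058148) = +120.03 m/s²;  |a| = 120.03 m/s².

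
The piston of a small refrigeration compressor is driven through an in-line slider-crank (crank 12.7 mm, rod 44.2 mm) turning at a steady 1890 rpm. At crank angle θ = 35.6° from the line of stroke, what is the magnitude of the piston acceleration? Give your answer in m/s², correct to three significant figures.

454

ω = 2π·1890/60 = 197.9 rad/s
x(θ) = r cosθ + √(L² − r² sin²θ); with ω constant, a = ω²·d²x/dθ².
d²x/dθ² = −r cosθ − r²(cos2θ)/√u − r⁴ sin²2θ/(4u^{3/2}),  u = L² − r² sin²θ = 0.00189898 m².
Substituting r = 0.0127 m, L = 0.0442 m, θ = 35.6°: d²x/dθ² = -0.01159 m.
a = ω²·d²x/dθ² = (197.9)²·(-0.01159) = -453.99 m/s²;  |a| = 453.99 m/s².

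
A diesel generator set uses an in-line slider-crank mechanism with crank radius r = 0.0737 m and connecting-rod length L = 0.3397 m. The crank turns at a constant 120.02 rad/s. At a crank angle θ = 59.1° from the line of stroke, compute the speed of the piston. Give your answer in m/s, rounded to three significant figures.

8.45

ω = 120 rad/s
For an in-line slider-crank, x = r cosθ + √(L² − r² sin²θ), so v = −rω sinθ·[1 + r cosθ/√(L² − r² sin²θ)].
With r = 0.0737 m, L = 0.3397 m, θ = 59.1°: √(L² − r² sin²θ) = 0.33376 m.
v = −0.0737·120·0.85806·[1 + 0.0737·0.51354/0.33376] = -8.4507 m/s.
|v| = 8.4507 m/s.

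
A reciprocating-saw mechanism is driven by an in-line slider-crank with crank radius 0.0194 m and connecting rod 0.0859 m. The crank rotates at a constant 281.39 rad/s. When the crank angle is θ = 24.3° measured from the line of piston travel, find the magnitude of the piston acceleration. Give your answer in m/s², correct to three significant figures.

1630

ω = 281.4 rad/s
x(θ) = r cosθ + √(L² − r² sin²θ); with ω constant, a = ω²·d²x/dθ².
d²x/dθ² = −r cosθ − r²(cos2θ)/√u − r⁴ sin²2θ/(4u^{3/2}),  u = L² − r² sin²θ = 0.00731508 m².
Substituting r = 0.0194 m, L = 0.0859 m, θ = 24.3°: d²x/dθ² = -0.020623 m.
a = ω²·d²x/dθ² = (281.4)²·(-0.020623) = -1632.9 m/s²;  |a| = 1632.9 m/s².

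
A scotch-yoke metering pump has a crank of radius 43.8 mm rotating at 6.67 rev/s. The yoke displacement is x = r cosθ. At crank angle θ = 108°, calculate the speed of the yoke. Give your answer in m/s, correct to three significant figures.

1.75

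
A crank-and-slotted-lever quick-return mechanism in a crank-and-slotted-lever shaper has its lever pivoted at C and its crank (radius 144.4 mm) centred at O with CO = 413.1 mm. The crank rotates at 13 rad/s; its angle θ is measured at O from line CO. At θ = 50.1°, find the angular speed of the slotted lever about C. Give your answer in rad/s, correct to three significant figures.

2.87

ω = 13 rad/s
Crank pin A relative to C: A = (d + r cosθ, r sinθ); lever angle φ = atan2(r sinθ, d + r cosθ).
Differentiating tanφ: φ̇ = rω(d cosθ + r)/(d² + r² + 2dr cosθ).
d² + r² + 2dr cosθ = |CA|² = 0.26803 m²;  d cosθ + r = +0.40938 m.
|ω_lever| = |0.1444·13·+0.40938| / 0.26803 = 2.8672 rad/s.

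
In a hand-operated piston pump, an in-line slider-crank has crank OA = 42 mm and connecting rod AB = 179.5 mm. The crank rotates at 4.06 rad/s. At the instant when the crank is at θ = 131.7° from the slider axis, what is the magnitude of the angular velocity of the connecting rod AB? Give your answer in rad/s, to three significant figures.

ω = 4.06 rad/s
The rod makes angle φ with the slider axis where L sinφ = r sinθ; differentiating, L cosφ·φ̇ = r ω cosθ.
L cosφ = √(L² − r² sin²θ) = 0.17674 m.
|ω_rod| = r ω |cosθ| / √(L² − r² sin²θ) = 0.042·4.06·0.66523/0.17674 = 0.64182 rad/s.

0.642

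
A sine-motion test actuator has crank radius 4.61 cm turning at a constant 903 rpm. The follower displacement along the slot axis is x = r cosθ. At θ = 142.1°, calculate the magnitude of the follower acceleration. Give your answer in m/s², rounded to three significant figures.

325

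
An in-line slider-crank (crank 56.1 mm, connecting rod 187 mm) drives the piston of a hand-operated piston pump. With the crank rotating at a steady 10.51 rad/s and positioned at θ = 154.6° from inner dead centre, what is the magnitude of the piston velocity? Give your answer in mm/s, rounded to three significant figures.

ω = 10.51 rad/s
For an in-line slider-crank, x = r cosθ + √(L² − r² sin²θ), so v = −rω sinθ·[1 + r cosθ/√(L² − r² sin²θ)].
With r = 0.0561 m, L = 0.187 m, θ = 154.6°: √(L² − r² sin²θ) = 0.18545 m.
v = −0.0561·10.51·0.42894·[1 + 0.0561·-0.90334/0.18545] = -0.18379 m/s.
|v| = 0.18379 m/s = 183.79 mm/s.

184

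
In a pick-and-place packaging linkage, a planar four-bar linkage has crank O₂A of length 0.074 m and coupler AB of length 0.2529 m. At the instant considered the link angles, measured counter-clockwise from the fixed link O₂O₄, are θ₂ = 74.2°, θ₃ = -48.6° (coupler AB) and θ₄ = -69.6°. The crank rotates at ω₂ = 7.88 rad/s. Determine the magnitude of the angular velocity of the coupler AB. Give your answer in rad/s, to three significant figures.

3.80

ω₂ = 7.88 rad/s
Differentiating the loop-closure r₂e^{iθ₂}+r₃e^{iθ₃}=r₁+r₄e^{iθ₄} gives r₂ω₂e^{iθ₂}+r₃ω₃e^{iθ₃}=r₄ω₄e^{iθ₄}.
Eliminating the other unknown: ω₃ = r₂ω₂ sin(θ₄−θ₂) / [r₃ sin(θ₃−θ₄)].
Numerator sine = -0.59061; denominator sine = +0.35837.
Result = 0.074·7.88·(-0.59061) / (0.2529·(+0.35837)) = -3.7999 rad/s; magnitude 3.7999 rad/s.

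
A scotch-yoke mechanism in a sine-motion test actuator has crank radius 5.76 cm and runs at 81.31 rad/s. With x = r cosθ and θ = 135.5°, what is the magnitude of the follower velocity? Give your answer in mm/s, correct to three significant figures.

3280

ω = 81.31 rad/s
x = r cosθ ⇒ ẋ = −rω sinθ.
|v| = rω|sinθ| = 0.0576·81.31·|sin 135.5°| = 3.2827 m/s = 3282.7 mm/s.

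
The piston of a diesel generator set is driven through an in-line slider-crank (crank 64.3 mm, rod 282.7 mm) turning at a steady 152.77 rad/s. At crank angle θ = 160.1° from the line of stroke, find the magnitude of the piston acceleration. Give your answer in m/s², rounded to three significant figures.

1150

ω = 152.8 rad/s
x(θ) = r cosθ + √(L² − r² sin²θ); with ω constant, a = ω²·d²x/dθ².
d²x/dθ² = −r cosθ − r²(cos2θ)/√u − r⁴ sin²2θ/(4u^{3/2}),  u = L² − r² sin²θ = 0.0794403 m².
Substituting r = 0.0643 m, L = 0.2827 m, θ = 160.1°: d²x/dθ² = +0.049112 m.
a = ω²·d²x/dθ² = (152.8)²·(+0.049112) = +1146.2 m/s²;  |a| = 1146.2 m/s².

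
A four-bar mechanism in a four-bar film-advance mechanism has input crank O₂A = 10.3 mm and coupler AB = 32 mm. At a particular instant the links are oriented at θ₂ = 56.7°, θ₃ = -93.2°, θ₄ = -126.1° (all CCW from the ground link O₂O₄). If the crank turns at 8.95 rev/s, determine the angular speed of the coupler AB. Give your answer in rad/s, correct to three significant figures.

ω₂ = 56.23 rad/s (from 8.95 rev/s).
Differentiating the loop-closure r₂e^{iθ₂}+r₃e^{iθ₃}=r₁+r₄e^{iθ₄} gives r₂ω₂e^{iθ₂}+r₃ω₃e^{iθ₃}=r₄ω₄e^{iθ₄}.
Eliminating the other unknown: ω₃ = r₂ω₂ sin(θ₄−θ₂) / [r₃ sin(θ₃−θ₄)].
Numerator sine = +0.04885; denominator sine = +0.54317.
Result = 0.0103·56.23·(+0.04885) / (0.032·(+0.54317)) = +1.6278 rad/s; magnitude 1.6278 rad/s.

1.63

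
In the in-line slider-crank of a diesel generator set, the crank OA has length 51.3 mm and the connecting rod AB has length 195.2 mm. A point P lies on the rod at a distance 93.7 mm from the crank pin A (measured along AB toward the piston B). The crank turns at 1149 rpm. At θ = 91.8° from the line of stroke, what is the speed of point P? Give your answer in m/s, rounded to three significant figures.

ω = 120.3 rad/s.  Crank-pin speed |V_A| = rω = 6.1726 m/s, perpendicular to OA.
Rod angle: sinφ = −(r/L) sinθ ⇒ φ = -15.229°; ω_rod = −rω cosθ/√(L²−r²sin²θ) = +1.0294 rad/s.
V_P = V_A + ω_rod × AP, with AP = 0.0937 m along the rod.
Components: V_Px = −rω sinθ − a·ω_rod·sinφ = -6.1442 m/s;  V_Py = rω cosθ + a·ω_rod·cosφ = -0.10082 m/s.
|V_P| = √(V_Px² + V_Py²) = 6.145 m/s.

6.15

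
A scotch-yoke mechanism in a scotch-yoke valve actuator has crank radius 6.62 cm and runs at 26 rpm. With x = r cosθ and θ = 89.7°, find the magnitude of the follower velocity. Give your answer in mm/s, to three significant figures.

180

ω = 2.723 rad/s (from 26 rpm).
x = r cosθ ⇒ ẋ = −rω sinθ.
|v| = rω|sinθ| = 0.0662·2.723·|sin 89.7°| = 0.18024 m/s = 180.24 mm/s.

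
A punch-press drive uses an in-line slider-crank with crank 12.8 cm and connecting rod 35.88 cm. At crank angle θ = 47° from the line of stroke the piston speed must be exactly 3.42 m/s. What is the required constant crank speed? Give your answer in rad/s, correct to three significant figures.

29.2

For an in-line slider-crank, |v_piston| = rω|sinθ|·[1 + r cosθ/√(L² − r² sin²θ)].
With r = 0.128 m, L = 0.3588 m, θ = 47°: the bracketed kinematic factor |dx/dθ| = 0.11721 m.
ω = v/|dx/dθ| = 3.42/0.11721 = 29.179 rad/s.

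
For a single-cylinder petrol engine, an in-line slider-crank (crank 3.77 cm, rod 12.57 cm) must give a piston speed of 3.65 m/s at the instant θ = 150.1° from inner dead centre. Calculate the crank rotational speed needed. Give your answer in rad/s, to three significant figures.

264

For an in-line slider-crank, |v_piston| = rω|sinθ|·[1 + r cosθ/√(L² − r² sin²θ)].
With r = 0.0377 m, L = 0.1257 m, θ = 150.1°: the bracketed kinematic factor |dx/dθ| = 0.013851 m.
ω = v/|dx/dθ| = 3.65/0.013851 = 263.51 rad/s.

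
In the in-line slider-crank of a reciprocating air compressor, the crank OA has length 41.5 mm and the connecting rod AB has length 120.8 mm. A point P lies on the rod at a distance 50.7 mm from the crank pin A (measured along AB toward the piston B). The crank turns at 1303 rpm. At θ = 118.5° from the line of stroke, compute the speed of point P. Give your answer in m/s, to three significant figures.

ω = 136.4 rad/s.  Crank-pin speed |V_A| = rω = 5.6627 m/s, perpendicular to OA.
Rod angle: sinφ = −(r/L) sinθ ⇒ φ = -17.572°; ω_rod = −rω cosθ/√(L²−r²sin²θ) = +23.462 rad/s.
V_P = V_A + ω_rod × AP, with AP = 0.0507 m along the rod.
Components: V_Px = −rω sinθ − a·ω_rod·sinφ = -4.6173 m/s;  V_Py = rω cosθ + a·ω_rod·cosφ = -1.568 m/s.
|V_P| = √(V_Px² + V_Py²) = 4.8763 m/s.

4.88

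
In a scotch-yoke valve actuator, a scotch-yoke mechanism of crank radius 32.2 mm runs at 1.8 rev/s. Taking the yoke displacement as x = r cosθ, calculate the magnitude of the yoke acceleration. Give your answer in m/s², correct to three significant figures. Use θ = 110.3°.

ω = 11.31 rad/s (from 1.8 rev/s).
x = r cosθ ⇒ ẍ = −rω² cosθ (ω constant).
|a| = rω²|cosθ| = 0.0322·(11.31)²·|cos 110.3°| = 1.4289 m/s².

1.43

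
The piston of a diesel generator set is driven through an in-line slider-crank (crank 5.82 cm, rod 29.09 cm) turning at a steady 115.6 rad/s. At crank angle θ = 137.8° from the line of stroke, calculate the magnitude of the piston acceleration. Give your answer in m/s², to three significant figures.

ω = 115.6 rad/s
x(θ) = r cosθ + √(L² − r² sin²θ); with ω constant, a = ω²·d²x/dθ².
d²x/dθ² = −r cosθ − r²(cos2θ)/√u − r⁴ sin²2θ/(4u^{3/2}),  u = L² − r² sin²θ = 0.0830945 m².
Substituting r = 0.0582 m, L = 0.2909 m, θ = 137.8°: d²x/dθ² = +0.04185 m.
a = ω²·d²x/dθ² = (115.6)²·(+0.04185) = +559.25 m/s²;  |a| = 559.25 m/s².

559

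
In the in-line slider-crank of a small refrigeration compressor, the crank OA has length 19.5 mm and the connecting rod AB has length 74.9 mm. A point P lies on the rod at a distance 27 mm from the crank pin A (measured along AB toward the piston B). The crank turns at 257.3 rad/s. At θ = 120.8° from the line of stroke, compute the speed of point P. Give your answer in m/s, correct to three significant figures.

ω = 257.3 rad/s.  Crank-pin speed |V_A| = rω = 5.0174 m/s, perpendicular to OA.
Rod angle: sinφ = −(r/L) sinθ ⇒ φ = -12.922°; ω_rod = −rω cosθ/√(L²−r²sin²θ) = +35.192 rad/s.
V_P = V_A + ω_rod × AP, with AP = 0.027 m along the rod.
Components: V_Px = −rω sinθ − a·ω_rod·sinφ = -4.0972 m/s;  V_Py = rω cosθ + a·ω_rod·cosφ = -1.643 m/s.
|V_P| = √(V_Px² + V_Py²) = 4.4144 m/s.

4.41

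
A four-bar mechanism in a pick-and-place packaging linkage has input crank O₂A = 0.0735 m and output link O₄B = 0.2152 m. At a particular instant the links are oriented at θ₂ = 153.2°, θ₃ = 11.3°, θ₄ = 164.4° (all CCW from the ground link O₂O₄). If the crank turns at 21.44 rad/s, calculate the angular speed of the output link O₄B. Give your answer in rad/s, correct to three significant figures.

ω₂ = 21.44 rad/s
Differentiating the loop-closure r₂e^{iθ₂}+r₃e^{iθ₃}=r₁+r₄e^{iθ₄} gives r₂ω₂e^{iθ₂}+r₃ω₃e^{iθ₃}=r₄ω₄e^{iθ₄}.
Eliminating the other unknown: ω₄ = r₂ω₂ sin(θ₂−θ₃) / [r₄ sin(θ₄−θ₃)].
Numerator sine = +0.61704; denominator sine = +0.45243.
Result = 0.0735·21.44·(+0.61704) / (0.2152·(+0.45243)) = +9.9868 rad/s; magnitude 9.9868 rad/s.

9.99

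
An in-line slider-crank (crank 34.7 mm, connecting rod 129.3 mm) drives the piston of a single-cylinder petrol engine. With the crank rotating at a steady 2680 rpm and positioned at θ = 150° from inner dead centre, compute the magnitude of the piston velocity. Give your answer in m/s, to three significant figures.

3.73

ω = 2π·2680/60 = 280.6 rad/s
For an in-line slider-crank, x = r cosθ + √(L² − r² sin²θ), so v = −rω sinθ·[1 + r cosθ/√(L² − r² sin²θ)].
With r = 0.0347 m, L = 0.1293 m, θ = 150°: √(L² − r² sin²θ) = 0.12813 m.
v = −0.0347·280.6·0.50000·[1 + 0.0347·-0.86603/0.12813] = -3.7272 m/s.
|v| = 3.7272 m/s.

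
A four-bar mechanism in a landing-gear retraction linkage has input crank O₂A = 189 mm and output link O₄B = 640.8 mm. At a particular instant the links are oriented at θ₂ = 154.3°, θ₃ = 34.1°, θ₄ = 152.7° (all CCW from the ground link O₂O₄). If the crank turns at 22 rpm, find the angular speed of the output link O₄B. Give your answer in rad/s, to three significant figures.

0.669

ω₂ = 2.304 rad/s (from 22 rpm).
Differentiating the loop-closure r₂e^{iθ₂}+r₃e^{iθ₃}=r₁+r₄e^{iθ₄} gives r₂ω₂e^{iθ₂}+r₃ω₃e^{iθ₃}=r₄ω₄e^{iθ₄}.
Eliminating the other unknown: ω₄ = r₂ω₂ sin(θ₂−θ₃) / [r₄ sin(θ₄−θ₃)].
Numerator sine = +0.86427; denominator sine = +0.87798.
Result = 0.189·2.304·(+0.86427) / (0.6408·(+0.87798)) = +0.66889 rad/s; magnitude 0.66889 rad/s.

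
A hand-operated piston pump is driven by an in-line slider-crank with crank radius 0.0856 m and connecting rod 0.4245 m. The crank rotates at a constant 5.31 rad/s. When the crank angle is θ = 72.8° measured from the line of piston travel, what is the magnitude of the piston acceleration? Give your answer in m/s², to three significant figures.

ω = 5.31 rad/s
x(θ) = r cosθ + √(L² − r² sin²θ); with ω constant, a = ω²·d²x/dθ².
d²x/dθ² = −r cosθ − r²(cos2θ)/√u − r⁴ sin²2θ/(4u^{3/2}),  u = L² − r² sin²θ = 0.173514 m².
Substituting r = 0.0856 m, L = 0.4245 m, θ = 72.8°: d²x/dθ² = -0.010858 m.
a = ω²·d²x/dθ² = (5.31)²·(-0.010858) = -0.30614 m/s²;  |a| = 0.30614 m/s².

0.306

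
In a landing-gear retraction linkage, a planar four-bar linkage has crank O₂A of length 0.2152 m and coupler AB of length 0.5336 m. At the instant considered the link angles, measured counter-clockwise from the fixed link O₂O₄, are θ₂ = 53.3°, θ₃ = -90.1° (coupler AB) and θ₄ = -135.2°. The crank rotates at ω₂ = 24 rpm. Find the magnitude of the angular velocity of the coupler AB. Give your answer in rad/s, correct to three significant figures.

0.212

ω₂ = 2.513 rad/s (from 24 rpm).
Differentiating the loop-closure r₂e^{iθ₂}+r₃e^{iθ₃}=r₁+r₄e^{iθ₄} gives r₂ω₂e^{iθ₂}+r₃ω₃e^{iθ₃}=r₄ω₄e^{iθ₄}.
Eliminating the other unknown: ω₃ = r₂ω₂ sin(θ₄−θ₂) / [r₃ sin(θ₃−θ₄)].
Numerator sine = +0.14781; denominator sine = +0.70834.
Result = 0.2152·2.513·(+0.14781) / (0.5336·(+0.70834)) = +0.21151 rad/s; magnitude 0.21151 rad/s.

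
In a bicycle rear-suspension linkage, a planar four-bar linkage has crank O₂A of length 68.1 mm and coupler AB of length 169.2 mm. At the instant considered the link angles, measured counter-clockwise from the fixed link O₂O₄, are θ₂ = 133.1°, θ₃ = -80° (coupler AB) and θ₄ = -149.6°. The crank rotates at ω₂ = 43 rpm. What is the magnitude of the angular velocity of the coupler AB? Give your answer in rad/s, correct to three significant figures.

1.89

ω₂ = 4.503 rad/s (from 43 rpm).
Differentiating the loop-closure r₂e^{iθ₂}+r₃e^{iθ₃}=r₁+r₄e^{iθ₄} gives r₂ω₂e^{iθ₂}+r₃ω₃e^{iθ₃}=r₄ω₄e^{iθ₄}.
Eliminating the other unknown: ω₃ = r₂ω₂ sin(θ₄−θ₂) / [r₃ sin(θ₃−θ₄)].
Numerator sine = +0.97553; denominator sine = +0.93728.
Result = 0.0681·4.503·(+0.97553) / (0.1692·(+0.93728)) = +1.8863 rad/s; magnitude 1.8863 rad/s.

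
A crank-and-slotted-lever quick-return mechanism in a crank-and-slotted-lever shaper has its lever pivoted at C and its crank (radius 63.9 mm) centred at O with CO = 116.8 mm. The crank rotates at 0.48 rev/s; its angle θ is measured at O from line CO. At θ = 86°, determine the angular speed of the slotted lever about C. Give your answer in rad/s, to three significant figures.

0.740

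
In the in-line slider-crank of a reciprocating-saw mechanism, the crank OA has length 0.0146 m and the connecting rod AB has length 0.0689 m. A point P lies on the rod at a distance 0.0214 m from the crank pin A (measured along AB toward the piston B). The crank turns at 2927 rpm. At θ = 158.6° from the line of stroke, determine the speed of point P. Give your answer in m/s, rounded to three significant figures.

ω = 306.5 rad/s.  Crank-pin speed |V_A| = rω = 4.4751 m/s, perpendicular to OA.
Rod angle: sinφ = −(r/L) sinθ ⇒ φ = -4.434°; ω_rod = −rω cosθ/√(L²−r²sin²θ) = +60.654 rad/s.
V_P = V_A + ω_rod × AP, with AP = 0.0214 m along the rod.
Components: V_Px = −rω sinθ − a·ω_rod·sinφ = -1.5325 m/s;  V_Py = rω cosθ + a·ω_rod·cosφ = -2.8725 m/s.
|V_P| = √(V_Px² + V_Py²) = 3.2557 m/s.

3.26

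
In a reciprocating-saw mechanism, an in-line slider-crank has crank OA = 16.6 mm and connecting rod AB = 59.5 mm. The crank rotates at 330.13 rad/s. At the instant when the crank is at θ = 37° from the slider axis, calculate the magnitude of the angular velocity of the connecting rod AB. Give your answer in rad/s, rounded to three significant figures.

74.6

ω = 330.1 rad/s
The rod makes angle φ with the slider axis where L sinφ = r sinθ; differentiating, L cosφ·φ̇ = r ω cosθ.
L cosφ = √(L² − r² sin²θ) = 0.058655 m.
|ω_rod| = r ω |cosθ| / √(L² − r² sin²θ) = 0.0166·330.1·0.79864/0.058655 = 74.616 rad/s.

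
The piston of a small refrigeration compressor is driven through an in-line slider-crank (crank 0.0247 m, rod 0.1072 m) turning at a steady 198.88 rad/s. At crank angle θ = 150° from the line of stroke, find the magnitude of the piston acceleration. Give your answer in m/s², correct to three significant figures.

ω = 198.9 rad/s
x(θ) = r cosθ + √(L² − r² sin²θ); with ω constant, a = ω²·d²x/dθ².
d²x/dθ² = −r cosθ − r²(cos2θ)/√u − r⁴ sin²2θ/(4u^{3/2}),  u = L² − r² sin²θ = 0.0113393 m².
Substituting r = 0.0247 m, L = 0.1072 m, θ = 150°: d²x/dθ² = +0.018468 m.
a = ω²·d²x/dθ² = (198.9)²·(+0.018468) = +730.48 m/s²;  |a| = 730.48 m/s².

730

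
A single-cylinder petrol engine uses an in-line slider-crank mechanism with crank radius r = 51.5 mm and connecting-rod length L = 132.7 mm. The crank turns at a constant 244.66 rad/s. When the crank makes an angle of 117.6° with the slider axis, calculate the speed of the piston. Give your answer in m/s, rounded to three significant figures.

ω = 244.7 rad/s
For an in-line slider-crank, x = r cosθ + √(L² − r² sin²θ), so v = −rω sinθ·[1 + r cosθ/√(L² − r² sin²θ)].
With r = 0.0515 m, L = 0.1327 m, θ = 117.6°: √(L² − r² sin²θ) = 0.1246 m.
v = −0.0515·244.7·0.88620·[1 + 0.0515·-0.46330/0.1246] = -9.028 m/s.
|v| = 9.028 m/s.

9.03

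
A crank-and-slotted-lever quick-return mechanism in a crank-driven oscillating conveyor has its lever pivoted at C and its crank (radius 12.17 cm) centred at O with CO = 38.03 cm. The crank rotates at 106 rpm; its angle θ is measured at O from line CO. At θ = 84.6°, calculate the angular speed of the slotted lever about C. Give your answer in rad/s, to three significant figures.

ω = 11.1 rad/s (from 106 rpm).
Crank pin A relative to C: A = (d + r cosθ, r sinθ); lever angle φ = atan2(r sinθ, d + r cosθ).
Differentiating tanφ: φ̇ = rω(d cosθ + r)/(d² + r² + 2dr cosθ).
d² + r² + 2dr cosθ = |CA|² = 0.16815 m²;  d cosθ + r = +0.15749 m.
|ω_lever| = |0.1217·11.1·+0.15749| / 0.16815 = 1.2653 rad/s.

1.27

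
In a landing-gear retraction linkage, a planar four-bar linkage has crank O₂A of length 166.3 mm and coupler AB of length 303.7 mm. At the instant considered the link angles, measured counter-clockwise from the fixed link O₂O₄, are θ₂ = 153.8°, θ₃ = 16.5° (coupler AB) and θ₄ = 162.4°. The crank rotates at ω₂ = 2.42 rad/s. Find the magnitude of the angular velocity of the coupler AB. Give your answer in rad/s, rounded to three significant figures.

ω₂ = 2.42 rad/s
Differentiating the loop-closure r₂e^{iθ₂}+r₃e^{iθ₃}=r₁+r₄e^{iθ₄} gives r₂ω₂e^{iθ₂}+r₃ω₃e^{iθ₃}=r₄ω₄e^{iθ₄}.
Eliminating the other unknown: ω₃ = r₂ω₂ sin(θ₄−θ₂) / [r₃ sin(θ₃−θ₄)].
Numerator sine = +0.14954; denominator sine = -0.56064.
Result = 0.1663·2.42·(+0.14954) / (0.3037·(-0.56064)) = -0.35345 rad/s; magnitude 0.35345 rad/s.

0.353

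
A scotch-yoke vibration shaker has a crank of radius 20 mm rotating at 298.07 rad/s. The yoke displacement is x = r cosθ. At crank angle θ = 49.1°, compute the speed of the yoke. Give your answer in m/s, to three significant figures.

4.51

ω = 298.1 rad/s
x = r cosθ ⇒ ẋ = −rω sinθ.
|v| = rω|sinθ| = 0.02·298.1·|sin 49.1°| = 4.5059 m/s.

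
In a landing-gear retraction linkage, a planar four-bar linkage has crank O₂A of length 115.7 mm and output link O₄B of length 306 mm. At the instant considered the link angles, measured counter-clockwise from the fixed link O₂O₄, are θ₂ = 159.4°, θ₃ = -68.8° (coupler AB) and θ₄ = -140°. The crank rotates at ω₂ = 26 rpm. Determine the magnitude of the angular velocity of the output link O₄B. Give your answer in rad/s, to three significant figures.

ω₂ = 2.723 rad/s (from 26 rpm).
Differentiating the loop-closure r₂e^{iθ₂}+r₃e^{iθ₃}=r₁+r₄e^{iθ₄} gives r₂ω₂e^{iθ₂}+r₃ω₃e^{iθ₃}=r₄ω₄e^{iθ₄}.
Eliminating the other unknown: ω₄ = r₂ω₂ sin(θ₂−θ₃) / [r₄ sin(θ₄−θ₃)].
Numerator sine = -0.74548; denominator sine = -0.94665.
Result = 0.1157·2.723·(-0.74548) / (0.306·(-0.94665)) = +0.8107 rad/s; magnitude 0.8107 rad/s.

0.811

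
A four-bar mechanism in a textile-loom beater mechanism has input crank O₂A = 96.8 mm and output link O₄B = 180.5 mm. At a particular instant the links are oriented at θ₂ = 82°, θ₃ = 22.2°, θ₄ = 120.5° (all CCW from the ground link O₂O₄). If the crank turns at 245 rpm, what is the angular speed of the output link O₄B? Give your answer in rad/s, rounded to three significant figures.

ω₂ = 25.66 rad/s (from 245 rpm).
Differentiating the loop-closure r₂e^{iθ₂}+r₃e^{iθ₃}=r₁+r₄e^{iθ₄} gives r₂ω₂e^{iθ₂}+r₃ω₃e^{iθ₃}=r₄ω₄e^{iθ₄}.
Eliminating the other unknown: ω₄ = r₂ω₂ sin(θ₂−θ₃) / [r₄ sin(θ₄−θ₃)].
Numerator sine = +0.86427; denominator sine = +0.98953.
Result = 0.0968·25.66·(+0.86427) / (0.1805·(+0.98953)) = +12.018 rad/s; magnitude 12.018 rad/s.

12.0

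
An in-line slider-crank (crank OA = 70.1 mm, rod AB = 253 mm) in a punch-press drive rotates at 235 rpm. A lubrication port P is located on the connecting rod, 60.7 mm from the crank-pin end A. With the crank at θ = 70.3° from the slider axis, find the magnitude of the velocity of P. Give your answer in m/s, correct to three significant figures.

1.72

ω = 24.61 rad/s.  Crank-pin speed |V_A| = rω = 1.7251 m/s, perpendicular to OA.
Rod angle: sinφ = −(r/L) sinθ ⇒ φ = -15.121°; ω_rod = −rω cosθ/√(L²−r²sin²θ) = -2.3809 rad/s.
V_P = V_A + ω_rod × AP, with AP = 0.0607 m along the rod.
Components: V_Px = −rω sinθ − a·ω_rod·sinφ = -1.6618 m/s;  V_Py = rω cosθ + a·ω_rod·cosφ = +0.442 m/s.
|V_P| = √(V_Px² + V_Py²) = 1.7196 m/s.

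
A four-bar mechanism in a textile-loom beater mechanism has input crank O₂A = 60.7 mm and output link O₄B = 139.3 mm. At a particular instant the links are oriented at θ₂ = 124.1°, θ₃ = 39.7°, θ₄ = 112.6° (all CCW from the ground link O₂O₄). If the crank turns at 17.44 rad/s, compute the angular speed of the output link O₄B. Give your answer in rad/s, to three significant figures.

7.91

ω₂ = 17.44 rad/s
Differentiating the loop-closure r₂e^{iθ₂}+r₃e^{iθ₃}=r₁+r₄e^{iθ₄} gives r₂ω₂e^{iθ₂}+r₃ω₃e^{iθ₃}=r₄ω₄e^{iθ₄}.
Eliminating the other unknown: ω₄ = r₂ω₂ sin(θ₂−θ₃) / [r₄ sin(θ₄−θ₃)].
Numerator sine = +0.99523; denominator sine = +0.95579.
Result = 0.0607·17.44·(+0.99523) / (0.1393·(+0.95579)) = +7.913 rad/s; magnitude 7.913 rad/s.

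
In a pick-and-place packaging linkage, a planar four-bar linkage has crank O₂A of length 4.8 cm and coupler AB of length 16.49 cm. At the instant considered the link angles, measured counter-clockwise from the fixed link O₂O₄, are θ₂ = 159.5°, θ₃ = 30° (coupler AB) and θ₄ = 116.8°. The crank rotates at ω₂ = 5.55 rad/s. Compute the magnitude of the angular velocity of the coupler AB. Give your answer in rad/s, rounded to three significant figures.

1.10

ω₂ = 5.55 rad/s
Differentiating the loop-closure r₂e^{iθ₂}+r₃e^{iθ₃}=r₁+r₄e^{iθ₄} gives r₂ω₂e^{iθ₂}+r₃ω₃e^{iθ₃}=r₄ω₄e^{iθ₄}.
Eliminating the other unknown: ω₃ = r₂ω₂ sin(θ₄−θ₂) / [r₃ sin(θ₃−θ₄)].
Numerator sine = -0.67816; denominator sine = -0.99844.
Result = 0.048·5.55·(-0.67816) / (0.1649·(-0.99844)) = +1.0973 rad/s; magnitude 1.0973 rad/s.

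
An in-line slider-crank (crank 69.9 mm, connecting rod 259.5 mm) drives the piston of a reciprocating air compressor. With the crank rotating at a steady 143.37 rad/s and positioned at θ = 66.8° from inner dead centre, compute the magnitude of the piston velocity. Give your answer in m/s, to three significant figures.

10.2

ω = 143.4 rad/s
For an in-line slider-crank, x = r cosθ + √(L² − r² sin²θ), so v = −rω sinθ·[1 + r cosθ/√(L² − r² sin²θ)].
With r = 0.0699 m, L = 0.2595 m, θ = 66.8°: √(L² − r² sin²θ) = 0.25142 m.
v = −0.0699·143.4·0.91914·[1 + 0.0699·0.39394/0.25142] = -10.22 m/s.
|v| = 10.22 m/s.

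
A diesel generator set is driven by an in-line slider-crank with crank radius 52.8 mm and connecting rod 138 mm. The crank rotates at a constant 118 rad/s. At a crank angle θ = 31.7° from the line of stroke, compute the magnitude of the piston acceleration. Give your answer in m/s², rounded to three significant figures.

ω = 118 rad/s
x(θ) = r cosθ + √(L² − r² sin²θ); with ω constant, a = ω²·d²x/dθ².
d²x/dθ² = −r cosθ − r²(cos2θ)/√u − r⁴ sin²2θ/(4u^{3/2}),  u = L² − r² sin²θ = 0.0182742 m².
Substituting r = 0.0528 m, L = 0.138 m, θ = 31.7°: d²x/dθ² = -0.054786 m.
a = ω²·d²x/dθ² = (118)²·(-0.054786) = -762.84 m/s²;  |a| = 762.84 m/s².

763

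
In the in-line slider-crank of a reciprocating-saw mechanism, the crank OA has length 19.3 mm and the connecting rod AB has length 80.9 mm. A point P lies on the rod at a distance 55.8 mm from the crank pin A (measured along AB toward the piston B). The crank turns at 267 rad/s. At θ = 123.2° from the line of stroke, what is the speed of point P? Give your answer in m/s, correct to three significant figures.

4.01

ω = 267 rad/s.  Crank-pin speed |V_A| = rω = 5.1531 m/s, perpendicular to OA.
Rod angle: sinφ = −(r/L) sinθ ⇒ φ = -11.515°; ω_rod = −rω cosθ/√(L²−r²sin²θ) = +35.595 rad/s.
V_P = V_A + ω_rod × AP, with AP = 0.0558 m along the rod.
Components: V_Px = −rω sinθ − a·ω_rod·sinφ = -3.9154 m/s;  V_Py = rω cosθ + a·ω_rod·cosφ = -0.87544 m/s.
|V_P| = √(V_Px² + V_Py²) = 4.0121 m/s.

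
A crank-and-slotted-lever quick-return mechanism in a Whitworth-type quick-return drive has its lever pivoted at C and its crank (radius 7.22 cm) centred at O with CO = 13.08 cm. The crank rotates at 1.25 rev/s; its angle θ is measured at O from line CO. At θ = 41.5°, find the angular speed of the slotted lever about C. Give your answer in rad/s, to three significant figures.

2.65

ω = 7.854 rad/s (from 1.25 rev/s).
Crank pin A relative to C: A = (d + r cosθ, r sinθ); lever angle φ = atan2(r sinθ, d + r cosθ).
Differentiating tanφ: φ̇ = rω(d cosθ + r)/(d² + r² + 2dr cosθ).
d² + r² + 2dr cosθ = |CA|² = 0.0364674 m²;  d cosθ + r = +0.17016 m.
|ω_lever| = |0.0722·7.854·+0.17016| / 0.0364674 = 2.646 rad/s.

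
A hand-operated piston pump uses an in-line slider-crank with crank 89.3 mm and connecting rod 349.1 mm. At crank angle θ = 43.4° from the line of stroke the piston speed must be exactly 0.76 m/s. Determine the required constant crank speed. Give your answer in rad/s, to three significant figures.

For an in-line slider-crank, |v_piston| = rω|sinθ|·[1 + r cosθ/√(L² − r² sin²θ)].
With r = 0.0893 m, L = 0.3491 m, θ = 43.4°: the bracketed kinematic factor |dx/dθ| = 0.072941 m.
ω = v/|dx/dθ| = 0.76/0.072941 = 10.419 rad/s.

10.4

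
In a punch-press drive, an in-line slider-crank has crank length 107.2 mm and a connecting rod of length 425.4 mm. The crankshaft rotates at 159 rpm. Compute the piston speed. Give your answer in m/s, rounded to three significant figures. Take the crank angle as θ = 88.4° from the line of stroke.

1.80

ω = 2π·159/60 = 16.65 rad/s
For an in-line slider-crank, x = r cosθ + √(L² − r² sin²θ), so v = −rω sinθ·[1 + r cosθ/√(L² − r² sin²θ)].
With r = 0.1072 m, L = 0.4254 m, θ = 88.4°: √(L² − r² sin²θ) = 0.41168 m.
v = −0.1072·16.65·0.99961·[1 + 0.1072·0.02792/0.41168] = -1.7972 m/s.
|v| = 1.7972 m/s.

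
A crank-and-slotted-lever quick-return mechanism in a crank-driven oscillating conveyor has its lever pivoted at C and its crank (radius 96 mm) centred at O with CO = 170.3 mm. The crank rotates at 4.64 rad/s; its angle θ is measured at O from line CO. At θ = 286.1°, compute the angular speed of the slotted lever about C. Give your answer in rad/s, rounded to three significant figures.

1.35

ω = 4.64 rad/s
Crank pin A relative to C: A = (d + r cosθ, r sinθ); lever angle φ = atan2(r sinθ, d + r cosθ).
Differentiating tanφ: φ̇ = rω(d cosθ + r)/(d² + r² + 2dr cosθ).
d² + r² + 2dr cosθ = |CA|² = 0.0472856 m²;  d cosθ + r = +0.14323 m.
|ω_lever| = |0.096·4.64·+0.14323| / 0.0472856 = 1.3492 rad/s.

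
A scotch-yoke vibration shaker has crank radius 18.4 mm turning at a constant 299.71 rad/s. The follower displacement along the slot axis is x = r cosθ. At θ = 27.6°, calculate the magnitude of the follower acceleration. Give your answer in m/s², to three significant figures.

1460

ω = 299.7 rad/s
x = r cosθ ⇒ ẍ = −rω² cosθ (ω constant).
|a| = rω²|cosθ| = 0.0184·(299.7)²·|cos 27.6°| = 1464.7 m/s².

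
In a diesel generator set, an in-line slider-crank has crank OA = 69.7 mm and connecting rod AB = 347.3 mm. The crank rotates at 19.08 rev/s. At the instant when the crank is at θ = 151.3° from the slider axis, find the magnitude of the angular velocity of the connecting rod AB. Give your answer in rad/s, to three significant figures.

ω = 119.9 rad/s (converted from 19.08 rev/s).
The rod makes angle φ with the slider axis where L sinφ = r sinθ; differentiating, L cosφ·φ̇ = r ω cosθ.
L cosφ = √(L² − r² sin²θ) = 0.34568 m.
|ω_rod| = r ω |cosθ| / √(L² − r² sin²θ) = 0.0697·119.9·0.87715/0.34568 = 21.202 rad/s.

21.2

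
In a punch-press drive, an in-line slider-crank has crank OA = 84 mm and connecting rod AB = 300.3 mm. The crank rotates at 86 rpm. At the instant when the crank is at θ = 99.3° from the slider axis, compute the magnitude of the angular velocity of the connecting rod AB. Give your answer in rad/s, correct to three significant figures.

0.424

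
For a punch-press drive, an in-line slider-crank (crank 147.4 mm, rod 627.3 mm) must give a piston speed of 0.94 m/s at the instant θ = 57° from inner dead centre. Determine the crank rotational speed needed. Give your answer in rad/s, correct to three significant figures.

For an in-line slider-crank, |v_piston| = rω|sinθ|·[1 + r cosθ/√(L² − r² sin²θ)].
With r = 0.1474 m, L = 0.6273 m, θ = 57°: the bracketed kinematic factor |dx/dθ| = 0.13976 m.
ω = v/|dx/dθ| = 0.94/0.13976 = 6.726 rad/s.

6.73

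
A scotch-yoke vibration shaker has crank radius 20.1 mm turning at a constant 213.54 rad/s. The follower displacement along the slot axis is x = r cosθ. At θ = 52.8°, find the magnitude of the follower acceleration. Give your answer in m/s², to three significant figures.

554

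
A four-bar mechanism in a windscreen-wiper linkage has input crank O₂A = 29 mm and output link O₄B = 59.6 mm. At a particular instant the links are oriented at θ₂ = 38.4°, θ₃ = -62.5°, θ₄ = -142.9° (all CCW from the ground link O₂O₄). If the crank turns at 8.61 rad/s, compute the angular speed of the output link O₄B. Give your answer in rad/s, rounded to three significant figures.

4.17

ω₂ = 8.61 rad/s
Differentiating the loop-closure r₂e^{iθ₂}+r₃e^{iθ₃}=r₁+r₄e^{iθ₄} gives r₂ω₂e^{iθ₂}+r₃ω₃e^{iθ₃}=r₄ω₄e^{iθ₄}.
Eliminating the other unknown: ω₄ = r₂ω₂ sin(θ₂−θ₃) / [r₄ sin(θ₄−θ₃)].
Numerator sine = +0.98196; denominator sine = -0.98600.
Result = 0.029·8.61·(+0.98196) / (0.0596·(-0.98600)) = -4.1723 rad/s; magnitude 4.1723 rad/s.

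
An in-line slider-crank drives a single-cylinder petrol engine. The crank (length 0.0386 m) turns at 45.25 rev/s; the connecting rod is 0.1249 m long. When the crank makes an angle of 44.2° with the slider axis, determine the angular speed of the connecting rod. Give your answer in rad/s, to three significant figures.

ω = 284.3 rad/s (converted from 45.25 rev/s).
The rod makes angle φ with the slider axis where L sinφ = r sinθ; differentiating, L cosφ·φ̇ = r ω cosθ.
L cosφ = √(L² − r² sin²θ) = 0.12197 m.
|ω_rod| = r ω |cosθ| / √(L² − r² sin²θ) = 0.0386·284.3·0.71691/0.12197 = 64.507 rad/s.

64.5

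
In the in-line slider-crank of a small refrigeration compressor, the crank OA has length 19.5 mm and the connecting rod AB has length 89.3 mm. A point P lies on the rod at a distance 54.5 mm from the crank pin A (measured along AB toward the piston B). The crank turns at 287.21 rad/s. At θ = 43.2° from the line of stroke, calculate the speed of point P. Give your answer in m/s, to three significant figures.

ω = 287.2 rad/s.  Crank-pin speed |V_A| = rω = 5.6006 m/s, perpendicular to OA.
Rod angle: sinφ = −(r/L) sinθ ⇒ φ = -8.597°; ω_rod = −rω cosθ/√(L²−r²sin²θ) = -46.238 rad/s.
V_P = V_A + ω_rod × AP, with AP = 0.0545 m along the rod.
Components: V_Px = −rω sinθ − a·ω_rod·sinφ = -4.2106 m/s;  V_Py = rω cosθ + a·ω_rod·cosφ = +1.591 m/s.
|V_P| = √(V_Px² + V_Py²) = 4.5011 m/s.

4.50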